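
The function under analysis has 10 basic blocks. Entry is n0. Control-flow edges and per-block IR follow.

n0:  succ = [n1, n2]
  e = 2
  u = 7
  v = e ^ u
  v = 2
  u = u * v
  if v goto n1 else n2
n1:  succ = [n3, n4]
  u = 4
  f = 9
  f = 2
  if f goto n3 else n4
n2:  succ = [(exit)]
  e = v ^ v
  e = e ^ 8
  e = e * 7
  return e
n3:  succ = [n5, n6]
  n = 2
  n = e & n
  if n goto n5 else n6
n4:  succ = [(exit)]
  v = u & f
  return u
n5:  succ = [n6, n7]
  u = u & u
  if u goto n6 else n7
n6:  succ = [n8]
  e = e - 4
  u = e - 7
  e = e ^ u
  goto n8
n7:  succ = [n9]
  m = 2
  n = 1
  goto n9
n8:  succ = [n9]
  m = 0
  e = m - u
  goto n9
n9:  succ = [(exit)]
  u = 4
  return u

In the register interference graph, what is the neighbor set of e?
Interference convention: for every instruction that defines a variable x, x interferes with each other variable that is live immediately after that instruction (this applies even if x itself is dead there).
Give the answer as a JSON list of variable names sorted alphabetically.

Per-block:
  n0 def {e,u,v} use ∅
  n1 def {f,u} use ∅
  n2 def {e} use {v}
  n3 def {n} use {e}
  n4 def {v} use {f,u}
  n5 def {u} use {u}
  n6 def {e,u} use {e}
  n7 def {m,n} use ∅
  n8 def {e,m} use {u}
  n9 def {u} use ∅

Live sets:
  n0 li=∅ lo={e,v}
  n1 li={e} lo={e,f,u}
  n2 li={v} lo=∅
  n3 li={e,u} lo={e,u}
  n4 li={f,u} lo=∅
  n5 li={e,u} lo={e}
  n6 li={e} lo={u}
  n7 li=∅ lo=∅
  n8 li={u} lo=∅
  n9 li=∅ lo=∅

Interference:
  e↔{f,n,u,v}
  f↔{e,u}
  m↔{u}
  n↔{e,u}
  u↔{e,f,m,n,v}
  v↔{e,u}

N(e) = ["f", "n", "u", "v"]

Answer: ["f", "n", "u", "v"]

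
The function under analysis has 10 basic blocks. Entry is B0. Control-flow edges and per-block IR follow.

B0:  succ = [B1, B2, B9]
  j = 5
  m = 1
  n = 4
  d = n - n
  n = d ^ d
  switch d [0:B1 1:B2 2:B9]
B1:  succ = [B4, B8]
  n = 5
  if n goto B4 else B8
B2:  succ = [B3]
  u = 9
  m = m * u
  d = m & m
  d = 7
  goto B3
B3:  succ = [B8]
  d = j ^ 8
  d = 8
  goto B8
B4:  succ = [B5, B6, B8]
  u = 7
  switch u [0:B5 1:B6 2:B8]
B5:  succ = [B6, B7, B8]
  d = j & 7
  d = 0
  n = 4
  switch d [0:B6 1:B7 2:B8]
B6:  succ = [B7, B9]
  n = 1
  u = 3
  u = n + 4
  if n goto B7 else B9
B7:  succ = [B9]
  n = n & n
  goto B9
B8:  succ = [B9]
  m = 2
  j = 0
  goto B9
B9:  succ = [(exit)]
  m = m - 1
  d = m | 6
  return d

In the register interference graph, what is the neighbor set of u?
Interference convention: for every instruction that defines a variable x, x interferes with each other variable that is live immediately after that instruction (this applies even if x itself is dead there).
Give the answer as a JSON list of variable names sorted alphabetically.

Per-block:
  B0 def {d,j,m,n} use ∅
  B1 def {n} use ∅
  B2 def {d,m,u} use {m}
  B3 def {d} use {j}
  B4 def {u} use ∅
  B5 def {d,n} use {j}
  B6 def {n,u} use ∅
  B7 def {n} use {n}
  B8 def {j,m} use ∅
  B9 def {d,m} use {m}

Liveness:
  live B0: ∅→{j,m}
  live B1: {j,m}→{j,m}
  live B2: {j,m}→{j}
  live B3: {j}→∅
  live B4: {j,m}→{j,m}
  live B5: {j,m}→{m,n}
  live B6: {m}→{m,n}
  live B7: {m,n}→{m}
  live B8: ∅→{m}
  live B9: {m}→∅

Interfere edges:
  d: {j,m,n}
  j: {d,m,n,u}
  m: {d,j,n,u}
  n: {d,j,m,u}
  u: {j,m,n}

N(u) = ["j", "m", "n"]

Answer: ["j", "m", "n"]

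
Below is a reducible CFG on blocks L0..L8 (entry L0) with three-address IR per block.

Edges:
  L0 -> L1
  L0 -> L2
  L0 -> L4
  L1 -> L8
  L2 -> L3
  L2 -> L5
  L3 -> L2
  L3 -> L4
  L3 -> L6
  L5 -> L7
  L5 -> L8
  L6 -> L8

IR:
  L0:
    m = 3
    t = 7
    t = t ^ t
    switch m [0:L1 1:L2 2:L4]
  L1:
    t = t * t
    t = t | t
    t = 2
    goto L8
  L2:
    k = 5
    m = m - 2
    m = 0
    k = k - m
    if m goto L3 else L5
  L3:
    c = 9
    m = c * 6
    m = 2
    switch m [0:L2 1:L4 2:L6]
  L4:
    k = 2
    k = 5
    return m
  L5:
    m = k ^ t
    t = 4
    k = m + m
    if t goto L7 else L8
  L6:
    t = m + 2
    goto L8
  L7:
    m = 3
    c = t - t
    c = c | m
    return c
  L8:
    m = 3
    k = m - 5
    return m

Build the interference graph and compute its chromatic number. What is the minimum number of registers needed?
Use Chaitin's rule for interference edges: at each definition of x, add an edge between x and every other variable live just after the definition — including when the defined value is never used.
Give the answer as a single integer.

def/use:
  L0 def {m,t} use ∅
  L1 def {t} use {t}
  L2 def {k,m} use {m}
  L3 def {c,m} use ∅
  L4 def {k} use {m}
  L5 def {k,m,t} use {k,t}
  L6 def {t} use {m}
  L7 def {c,m} use {t}
  L8 def {k,m} use ∅

Backward fixpoint:
  L0 li=∅ lo={m,t}
  L1 li={t} lo=∅
  L2 li={m,t} lo={k,t}
  L3 li={t} lo={m,t}
  L4 li={m} lo=∅
  L5 li={k,t} lo={t}
  L6 li={m} lo=∅
  L7 li={t} lo=∅
  L8 li=∅ lo=∅

Conflict graph:
  c — {m,t}
  k — {m,t}
  m — {c,k,t}
  t — {c,k,m}

Registers:
  clique {c,m,t} ⇒ need ≥ 3
  3-colouring: r0={m}  r1={t}  r2={c,k}
  χ = 3

Answer: 3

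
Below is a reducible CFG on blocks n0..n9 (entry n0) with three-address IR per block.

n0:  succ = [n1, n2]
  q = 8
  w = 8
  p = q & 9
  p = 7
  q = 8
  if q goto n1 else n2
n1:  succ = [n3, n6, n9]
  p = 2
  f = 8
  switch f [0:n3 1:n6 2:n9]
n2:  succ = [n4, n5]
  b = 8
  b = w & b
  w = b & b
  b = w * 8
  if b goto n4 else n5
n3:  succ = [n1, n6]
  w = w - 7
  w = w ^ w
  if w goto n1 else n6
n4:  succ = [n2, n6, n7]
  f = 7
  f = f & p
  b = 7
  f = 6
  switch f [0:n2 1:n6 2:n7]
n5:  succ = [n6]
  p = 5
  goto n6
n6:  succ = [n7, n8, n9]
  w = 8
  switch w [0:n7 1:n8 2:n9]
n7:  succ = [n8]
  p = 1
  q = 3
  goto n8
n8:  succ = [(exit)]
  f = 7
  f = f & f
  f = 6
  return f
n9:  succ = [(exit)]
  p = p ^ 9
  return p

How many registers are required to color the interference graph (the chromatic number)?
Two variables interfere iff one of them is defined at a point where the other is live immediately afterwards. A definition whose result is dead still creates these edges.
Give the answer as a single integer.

Block summaries:
  n0 def {p,q,w} use ∅
  n1 def {f,p} use ∅
  n2 def {b,w} use {w}
  n3 def {w} use {w}
  n4 def {b,f} use {p}
  n5 def {p} use ∅
  n6 def {w} use ∅
  n7 def {p,q} use ∅
  n8 def {f} use ∅
  n9 def {p} use {p}

Live sets:
  n0: in=∅ out={p,w}
  n1: in={w} out={p,w}
  n2: in={p,w} out={p,w}
  n3: in={p,w} out={p,w}
  n4: in={p,w} out={p,w}
  n5: in=∅ out={p}
  n6: in={p} out={p}
  n7: in=∅ out=∅
  n8: in=∅ out=∅
  n9: in={p} out=∅

Interference:
  b: {p,w}
  f: {p,w}
  p: {b,f,q,w}
  q: {p,w}
  w: {b,f,p,q}

Registers:
  lower bound: {b,p,w} mutually conflict ⇒ χ ≥ 3
  3-colouring: c0={p}  c1={w}  c2={b,f,q}
  χ = 3

Answer: 3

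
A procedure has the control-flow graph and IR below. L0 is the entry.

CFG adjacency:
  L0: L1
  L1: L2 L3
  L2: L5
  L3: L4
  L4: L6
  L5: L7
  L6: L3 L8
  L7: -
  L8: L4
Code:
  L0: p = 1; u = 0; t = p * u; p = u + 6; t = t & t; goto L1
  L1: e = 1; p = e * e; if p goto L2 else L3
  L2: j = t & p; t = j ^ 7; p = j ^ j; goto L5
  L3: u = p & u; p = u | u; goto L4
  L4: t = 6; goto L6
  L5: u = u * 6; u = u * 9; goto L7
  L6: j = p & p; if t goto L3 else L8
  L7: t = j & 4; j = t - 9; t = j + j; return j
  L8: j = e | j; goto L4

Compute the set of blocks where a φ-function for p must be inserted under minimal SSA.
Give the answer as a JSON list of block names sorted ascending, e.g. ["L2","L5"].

Answer: ["L3"]

Derivation:
idom tree: L1←L0 L2←L1 L3←L1 L4←L3 L5←L2 L6←L4 L7←L5 L8←L6
Dom∩ at merges:
  L3: preds {L1,L6}: {L0,L1} ∩ {L0,L1,L3,L4,L6} = {L0,L1}; idom=L1
  L4: preds {L3,L8}: {L0,L1,L3} ∩ {L0,L1,L3,L4,L6,L8} = {L0,L1,L3}; idom=L3

Frontier:
  join L3 pred L1: · stop@L1
  join L3 pred L6: L6→L4→L3 stop@L1
  join L4 pred L3: · stop@L3
  join L4 pred L8: L8→L6→L4 stop@L3
  L0: DF=∅
  L1: DF=∅
  L2: DF=∅
  L3: DF={L3}
  L4: DF={L3,L4}
  L5: DF=∅
  L6: DF={L3,L4}
  L7: DF=∅
  L8: DF={L4}

φ for p: defs {L0,L1,L2,L3}
  DF⁺ = {L3}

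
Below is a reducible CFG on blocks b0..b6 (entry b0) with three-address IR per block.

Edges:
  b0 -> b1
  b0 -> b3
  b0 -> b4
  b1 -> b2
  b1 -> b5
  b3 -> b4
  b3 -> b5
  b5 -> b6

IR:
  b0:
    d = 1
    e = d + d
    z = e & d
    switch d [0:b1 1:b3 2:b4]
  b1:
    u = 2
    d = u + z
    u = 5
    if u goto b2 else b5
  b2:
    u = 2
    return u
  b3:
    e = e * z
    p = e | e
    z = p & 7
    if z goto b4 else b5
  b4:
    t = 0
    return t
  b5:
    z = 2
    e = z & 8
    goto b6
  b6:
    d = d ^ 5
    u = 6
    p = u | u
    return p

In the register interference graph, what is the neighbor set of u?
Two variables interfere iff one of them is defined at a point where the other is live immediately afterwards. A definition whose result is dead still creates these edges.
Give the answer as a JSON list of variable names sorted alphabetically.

Answer: ["d", "z"]

Derivation:
Block summaries:
  b0: def={d,e,z} ue=∅
  b1: def={d,u} ue={z}
  b2: def={u} ue=∅
  b3: def={e,p,z} ue={e,z}
  b4: def={t} ue=∅
  b5: def={e,z} ue=∅
  b6: def={d,p,u} ue={d}

Live sets:
  b0 li=∅ lo={d,e,z}
  b1 li={z} lo={d}
  b2 li=∅ lo=∅
  b3 li={d,e,z} lo={d}
  b4 li=∅ lo=∅
  b5 li={d} lo={d}
  b6 li={d} lo=∅

Interference:
  d↔{e,p,u,z}
  e↔{d,z}
  p↔{d}
  t↔∅
  u↔{d,z}
  z↔{d,e,u}

N(u) = ["d", "z"]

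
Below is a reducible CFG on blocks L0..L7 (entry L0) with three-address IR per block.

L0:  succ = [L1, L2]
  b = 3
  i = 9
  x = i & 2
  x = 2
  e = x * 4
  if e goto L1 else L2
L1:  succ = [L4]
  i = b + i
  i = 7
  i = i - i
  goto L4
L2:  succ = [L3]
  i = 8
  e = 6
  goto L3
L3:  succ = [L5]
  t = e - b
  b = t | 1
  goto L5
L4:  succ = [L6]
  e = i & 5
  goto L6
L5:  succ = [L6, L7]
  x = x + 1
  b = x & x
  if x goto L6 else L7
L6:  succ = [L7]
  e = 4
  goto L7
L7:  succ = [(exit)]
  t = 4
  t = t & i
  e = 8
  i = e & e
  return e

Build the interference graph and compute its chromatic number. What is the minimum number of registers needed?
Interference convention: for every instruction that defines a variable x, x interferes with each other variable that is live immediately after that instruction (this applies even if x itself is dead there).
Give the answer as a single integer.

Answer: 4

Analysis:
Block summaries:
  L0 def {b,e,i,x} use ∅
  L1 def {i} use {b,i}
  L2 def {e,i} use ∅
  L3 def {b,t} use {b,e}
  L4 def {e} use {i}
  L5 def {b,x} use {x}
  L6 def {e} use ∅
  L7 def {e,i,t} use {i}

Backward fixpoint:
  L0: in=∅ out={b,i,x}
  L1: in={b,i} out={i}
  L2: in={b,x} out={b,e,i,x}
  L3: in={b,e,i,x} out={i,x}
  L4: in={i} out={i}
  L5: in={i,x} out={i}
  L6: in={i} out={i}
  L7: in={i} out=∅

Interference:
  b↔{e,i,x}
  e↔{b,i,x}
  i↔{b,e,t,x}
  t↔{i,x}
  x↔{b,e,i,t}

Chromatic number:
  clique {b,e,i,x} ⇒ need ≥ 4
  assign b→c2 e→c3 i→c0 t→c2 x→c1 — no edge inside a register ⇒ χ ≤ 4
  χ = 4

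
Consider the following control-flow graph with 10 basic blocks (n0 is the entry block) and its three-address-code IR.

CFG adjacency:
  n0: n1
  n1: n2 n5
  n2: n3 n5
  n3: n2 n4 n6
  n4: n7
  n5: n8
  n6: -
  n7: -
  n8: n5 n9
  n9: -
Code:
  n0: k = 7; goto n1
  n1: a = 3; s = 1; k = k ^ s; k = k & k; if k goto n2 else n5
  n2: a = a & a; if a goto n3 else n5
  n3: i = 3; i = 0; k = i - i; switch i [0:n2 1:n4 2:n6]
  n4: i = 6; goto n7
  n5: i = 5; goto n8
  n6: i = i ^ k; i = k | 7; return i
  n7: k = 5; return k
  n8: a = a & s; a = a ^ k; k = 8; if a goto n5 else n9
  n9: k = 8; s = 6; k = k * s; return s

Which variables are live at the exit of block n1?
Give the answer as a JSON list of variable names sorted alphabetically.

Block summaries:
  n0: {k} / ∅
  n1: {a,k,s} / {k}
  n2: {a} / {a}
  n3: {i,k} / ∅
  n4: {i} / ∅
  n5: {i} / ∅
  n6: {i} / {i,k}
  n7: {k} / ∅
  n8: {a,k} / {a,k,s}
  n9: {k,s} / ∅

Live sets:
  n0: in=∅ out={k}
  n1: in={k} out={a,k,s}
  n2: in={a,k,s} out={a,k,s}
  n3: in={a,s} out={a,i,k,s}
  n4: in=∅ out=∅
  n5: in={a,k,s} out={a,k,s}
  n6: in={i,k} out=∅
  n7: in=∅ out=∅
  n8: in={a,k,s} out={a,k,s}
  n9: in=∅ out=∅

live-out(n1) = ["a", "k", "s"]

Answer: ["a", "k", "s"]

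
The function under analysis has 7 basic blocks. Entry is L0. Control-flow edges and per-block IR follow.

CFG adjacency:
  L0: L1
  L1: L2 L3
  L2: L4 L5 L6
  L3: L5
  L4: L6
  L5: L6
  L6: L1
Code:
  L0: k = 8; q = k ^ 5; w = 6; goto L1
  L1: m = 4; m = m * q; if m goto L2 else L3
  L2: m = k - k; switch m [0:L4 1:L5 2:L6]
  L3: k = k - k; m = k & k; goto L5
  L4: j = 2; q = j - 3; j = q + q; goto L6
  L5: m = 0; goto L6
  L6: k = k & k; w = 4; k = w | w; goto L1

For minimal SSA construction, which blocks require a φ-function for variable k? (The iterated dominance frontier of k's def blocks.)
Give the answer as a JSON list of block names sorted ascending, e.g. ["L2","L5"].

Answer: ["L1", "L5", "L6"]

Derivation:
idom tree: L1←L0 L2←L1 L3←L1 L4←L2 L5←L1 L6←L1
Dom at joins:
  L1: preds {L0,L6}: {L0} ∩ {L0,L1,L6} = {L0}; idom=L0
  L5: preds {L2,L3}: {L0,L1,L2} ∩ {L0,L1,L3} = {L0,L1}; idom=L1
  L6: preds {L2,L4,L5}: {L0,L1,L2} ∩ {L0,L1,L2,L4} ∩ {L0,L1,L5} = {L0,L1}; idom=L1

DF walk-up:
  L1←L0: walk · to L0
  L1←L6: walk L6→L1 to L0
  L5←L2: walk L2 to L1
  L5←L3: walk L3 to L1
  L6←L2: walk L2 to L1
  L6←L4: walk L4→L2 to L1
  L6←L5: walk L5 to L1
  L0: DF=∅
  L1: DF={L1}
  L2: DF={L5,L6}
  L3: DF={L5}
  L4: DF={L6}
  L5: DF={L6}
  L6: DF={L1}

φ for k: defs {L0,L3,L6}
  DF⁺ = {L1,L5,L6}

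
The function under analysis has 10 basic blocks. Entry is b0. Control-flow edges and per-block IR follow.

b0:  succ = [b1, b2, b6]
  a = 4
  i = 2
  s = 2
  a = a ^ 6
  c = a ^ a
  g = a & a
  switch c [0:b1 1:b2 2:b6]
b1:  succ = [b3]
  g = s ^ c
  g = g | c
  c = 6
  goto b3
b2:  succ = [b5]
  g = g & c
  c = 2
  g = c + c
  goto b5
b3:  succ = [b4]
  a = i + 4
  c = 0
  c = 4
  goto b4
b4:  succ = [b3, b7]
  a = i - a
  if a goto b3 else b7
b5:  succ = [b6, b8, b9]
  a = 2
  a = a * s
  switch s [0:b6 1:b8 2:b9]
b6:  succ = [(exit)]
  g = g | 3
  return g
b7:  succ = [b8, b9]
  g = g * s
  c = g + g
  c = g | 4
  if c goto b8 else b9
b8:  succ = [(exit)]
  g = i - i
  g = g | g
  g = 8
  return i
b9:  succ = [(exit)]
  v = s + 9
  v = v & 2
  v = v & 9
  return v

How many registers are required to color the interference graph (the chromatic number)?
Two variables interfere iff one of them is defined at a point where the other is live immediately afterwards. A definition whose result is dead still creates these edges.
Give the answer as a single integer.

Answer: 5

Derivation:
Per-block:
  b0 def {a,c,g,i,s} use ∅
  b1 def {c,g} use {c,s}
  b2 def {c,g} use {c,g}
  b3 def {a,c} use {i}
  b4 def {a} use {a,i}
  b5 def {a} use {s}
  b6 def {g} use {g}
  b7 def {c,g} use {g,s}
  b8 def {g} use {i}
  b9 def {v} use {s}

Backward fixpoint:
  b0 li=∅ lo={c,g,i,s}
  b1 li={c,i,s} lo={g,i,s}
  b2 li={c,g,i,s} lo={g,i,s}
  b3 li={g,i,s} lo={a,g,i,s}
  b4 li={a,g,i,s} lo={g,i,s}
  b5 li={g,i,s} lo={g,i,s}
  b6 li={g} lo=∅
  b7 li={g,i,s} lo={i,s}
  b8 li={i} lo=∅
  b9 li={s} lo=∅

Interfere edges:
  a↔{c,g,i,s}
  c↔{a,g,i,s}
  g↔{a,c,i,s}
  i↔{a,c,g,s}
  s↔{a,c,g,i}
  v↔∅

Registers:
  {a,c,g,i,s} pairwise interfere (5-clique) ⇒ χ ≥ 5
  5-colouring: c0={a,v}  c1={c}  c2={g}  c3={i}  c4={s}
  χ = 5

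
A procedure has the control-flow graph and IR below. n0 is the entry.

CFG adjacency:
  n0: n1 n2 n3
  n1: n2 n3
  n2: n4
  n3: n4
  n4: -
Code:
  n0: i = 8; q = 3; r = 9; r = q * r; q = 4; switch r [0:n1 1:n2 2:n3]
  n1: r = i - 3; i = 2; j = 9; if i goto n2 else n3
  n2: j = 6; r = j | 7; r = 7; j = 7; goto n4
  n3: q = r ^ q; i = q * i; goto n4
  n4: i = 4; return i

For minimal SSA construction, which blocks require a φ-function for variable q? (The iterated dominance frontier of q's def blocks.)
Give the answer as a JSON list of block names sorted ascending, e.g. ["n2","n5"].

idom tree: n1←n0 n2←n0 n3←n0 n4←n0
Join-block Dom:
  n2: preds {n0,n1}: {n0} ∩ {n0,n1} = {n0}; idom=n0
  n3: preds {n0,n1}: {n0} ∩ {n0,n1} = {n0}; idom=n0
  n4: preds {n2,n3}: {n0,n2} ∩ {n0,n3} = {n0}; idom=n0

DF derivation:
  n2←n0: walk · to n0
  n2←n1: walk n1 to n0
  n3←n0: walk · to n0
  n3←n1: walk n1 to n0
  n4←n2: walk n2 to n0
  n4←n3: walk n3 to n0
  DF(n0)=∅
  DF(n1)={n2,n3}
  DF(n2)={n4}
  DF(n3)={n4}
  DF(n4)=∅

φ for q: defs {n0,n3}
  DF⁺ = {n4}

Answer: ["n4"]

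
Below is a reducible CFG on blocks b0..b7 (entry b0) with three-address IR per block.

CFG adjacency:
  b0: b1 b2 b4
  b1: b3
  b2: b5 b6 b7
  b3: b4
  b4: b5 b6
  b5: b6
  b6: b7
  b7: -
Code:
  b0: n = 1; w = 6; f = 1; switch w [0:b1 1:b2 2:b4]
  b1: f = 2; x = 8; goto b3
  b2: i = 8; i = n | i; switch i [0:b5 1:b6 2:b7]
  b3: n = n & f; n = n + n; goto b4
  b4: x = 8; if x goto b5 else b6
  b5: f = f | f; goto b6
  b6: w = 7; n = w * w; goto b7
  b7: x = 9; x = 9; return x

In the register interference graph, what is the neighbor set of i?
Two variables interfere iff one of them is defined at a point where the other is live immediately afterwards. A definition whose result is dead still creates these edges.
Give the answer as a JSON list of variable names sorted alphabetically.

Per-block:
  b0: def={f,n,w} ue=∅
  b1: def={f,x} ue=∅
  b2: def={i} ue={n}
  b3: def={n} ue={f,n}
  b4: def={x} ue=∅
  b5: def={f} ue={f}
  b6: def={n,w} ue=∅
  b7: def={x} ue=∅

Liveness:
  b0: in=∅ out={f,n}
  b1: in={n} out={f,n}
  b2: in={f,n} out={f}
  b3: in={f,n} out={f}
  b4: in={f} out={f}
  b5: in={f} out=∅
  b6: in=∅ out=∅
  b7: in=∅ out=∅

Conflict graph:
  f — {i,n,w,x}
  i — {f,n}
  n — {f,i,w,x}
  w — {f,n}
  x — {f,n}

N(i) = ["f", "n"]

Answer: ["f", "n"]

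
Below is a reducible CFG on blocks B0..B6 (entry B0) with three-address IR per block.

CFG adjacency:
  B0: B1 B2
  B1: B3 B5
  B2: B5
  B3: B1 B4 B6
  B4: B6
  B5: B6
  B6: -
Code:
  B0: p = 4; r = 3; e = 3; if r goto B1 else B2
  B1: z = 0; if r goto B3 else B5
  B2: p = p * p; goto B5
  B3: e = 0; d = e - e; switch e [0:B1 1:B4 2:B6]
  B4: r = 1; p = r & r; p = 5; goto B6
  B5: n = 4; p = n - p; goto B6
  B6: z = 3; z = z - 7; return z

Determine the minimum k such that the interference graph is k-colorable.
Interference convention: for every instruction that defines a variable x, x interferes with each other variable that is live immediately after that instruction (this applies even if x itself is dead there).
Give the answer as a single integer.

Per-block:
  B0 def {e,p,r} use ∅
  B1 def {z} use {r}
  B2 def {p} use {p}
  B3 def {d,e} use ∅
  B4 def {p,r} use ∅
  B5 def {n,p} use {p}
  B6 def {z} use ∅

Live sets:
  B0: in=∅ out={p,r}
  B1: in={p,r} out={p,r}
  B2: in={p} out={p}
  B3: in={p,r} out={p,r}
  B4: in=∅ out=∅
  B5: in={p} out=∅
  B6: in=∅ out=∅

Interference:
  d — {e,p,r}
  e — {d,p,r}
  n — {p}
  p — {d,e,n,r,z}
  r — {d,e,p,z}
  z — {p,r}

Chromatic number:
  {d,e,p,r} pairwise interfere (4-clique) ⇒ χ ≥ 4
  assign d→R2 e→R3 n→R1 p→R0 r→R1 z→R2 — no edge inside a register ⇒ χ ≤ 4
  χ = 4

Answer: 4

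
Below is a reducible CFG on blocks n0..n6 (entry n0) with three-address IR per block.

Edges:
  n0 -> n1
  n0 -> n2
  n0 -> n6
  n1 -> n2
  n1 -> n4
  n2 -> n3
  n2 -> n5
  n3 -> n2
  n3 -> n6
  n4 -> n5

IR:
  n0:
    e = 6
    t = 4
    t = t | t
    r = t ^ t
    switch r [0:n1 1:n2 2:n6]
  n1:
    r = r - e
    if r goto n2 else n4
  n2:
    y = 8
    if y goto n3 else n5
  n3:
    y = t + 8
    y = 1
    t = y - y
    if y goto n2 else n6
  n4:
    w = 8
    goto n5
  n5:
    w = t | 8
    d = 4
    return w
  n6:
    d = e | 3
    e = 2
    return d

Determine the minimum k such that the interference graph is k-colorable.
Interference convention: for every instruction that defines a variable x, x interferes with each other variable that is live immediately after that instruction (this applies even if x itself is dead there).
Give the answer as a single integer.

Answer: 3

Working:
Per-block:
  n0: def={e,r,t} ue=∅
  n1: def={r} ue={e,r}
  n2: def={y} ue=∅
  n3: def={t,y} ue={t}
  n4: def={w} ue=∅
  n5: def={d,w} ue={t}
  n6: def={d,e} ue={e}

Liveness:
  n0 li=∅ lo={e,r,t}
  n1 li={e,r,t} lo={e,t}
  n2 li={e,t} lo={e,t}
  n3 li={e,t} lo={e,t}
  n4 li={t} lo={t}
  n5 li={t} lo=∅
  n6 li={e} lo=∅

Interfere edges:
  d — {e,w}
  e — {d,r,t,y}
  r — {e,t}
  t — {e,r,w,y}
  w — {d,t}
  y — {e,t}

Colouring:
  {e,r,t} pairwise interfere (3-clique) ⇒ χ ≥ 3
  3-colouring: r0={e,w}  r1={d,t}  r2={r,y}
  χ = 3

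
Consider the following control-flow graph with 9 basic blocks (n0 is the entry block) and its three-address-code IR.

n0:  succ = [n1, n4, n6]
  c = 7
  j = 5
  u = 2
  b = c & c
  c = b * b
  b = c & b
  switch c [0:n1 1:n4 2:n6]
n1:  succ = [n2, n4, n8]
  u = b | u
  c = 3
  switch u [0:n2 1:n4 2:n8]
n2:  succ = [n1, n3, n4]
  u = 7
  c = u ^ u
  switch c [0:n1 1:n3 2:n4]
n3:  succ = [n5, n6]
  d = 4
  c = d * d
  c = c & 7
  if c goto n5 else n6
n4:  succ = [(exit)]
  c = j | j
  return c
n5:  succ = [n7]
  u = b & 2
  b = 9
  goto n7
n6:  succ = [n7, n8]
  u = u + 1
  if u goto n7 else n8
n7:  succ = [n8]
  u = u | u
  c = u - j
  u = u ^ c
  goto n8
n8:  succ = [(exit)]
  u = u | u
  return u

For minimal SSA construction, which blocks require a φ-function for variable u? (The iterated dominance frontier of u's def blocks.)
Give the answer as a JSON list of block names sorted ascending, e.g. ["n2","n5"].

idom tree: n1←n0 n2←n1 n3←n2 n4←n0 n5←n3 n6←n0 n7←n0 n8←n0
Join-block Dom:
  n1: preds {n0,n2}: {n0} ∩ {n0,n1,n2} = {n0}; idom=n0
  n4: preds {n0,n1,n2}: {n0} ∩ {n0,n1} ∩ {n0,n1,n2} = {n0}; idom=n0
  n6: preds {n0,n3}: {n0} ∩ {n0,n1,n2,n3} = {n0}; idom=n0
  n7: preds {n5,n6}: {n0,n1,n2,n3,n5} ∩ {n0,n6} = {n0}; idom=n0
  n8: preds {n1,n6,n7}: {n0,n1} ∩ {n0,n6} ∩ {n0,n7} = {n0}; idom=n0

Frontier:
  join n1 pred n0: · stop@n0
  join n1 pred n2: n2→n1 stop@n0
  join n4 pred n0: · stop@n0
  join n4 pred n1: n1 stop@n0
  join n4 pred n2: n2→n1 stop@n0
  join n6 pred n0: · stop@n0
  join n6 pred n3: n3→n2→n1 stop@n0
  join n7 pred n5: n5→n3→n2→n1 stop@n0
  join n7 pred n6: n6 stop@n0
  join n8 pred n1: n1 stop@n0
  join n8 pred n6: n6 stop@n0
  join n8 pred n7: n7 stop@n0
  n0: DF=∅
  n1: DF={n1,n4,n6,n7,n8}
  n2: DF={n1,n4,n6,n7}
  n3: DF={n6,n7}
  n4: DF=∅
  n5: DF={n7}
  n6: DF={n7,n8}
  n7: DF={n8}
  n8: DF=∅

φ for u: defs {n0,n1,n2,n5,n6,n7,n8}
  DF⁺ = {n1,n4,n6,n7,n8}

Answer: ["n1", "n4", "n6", "n7", "n8"]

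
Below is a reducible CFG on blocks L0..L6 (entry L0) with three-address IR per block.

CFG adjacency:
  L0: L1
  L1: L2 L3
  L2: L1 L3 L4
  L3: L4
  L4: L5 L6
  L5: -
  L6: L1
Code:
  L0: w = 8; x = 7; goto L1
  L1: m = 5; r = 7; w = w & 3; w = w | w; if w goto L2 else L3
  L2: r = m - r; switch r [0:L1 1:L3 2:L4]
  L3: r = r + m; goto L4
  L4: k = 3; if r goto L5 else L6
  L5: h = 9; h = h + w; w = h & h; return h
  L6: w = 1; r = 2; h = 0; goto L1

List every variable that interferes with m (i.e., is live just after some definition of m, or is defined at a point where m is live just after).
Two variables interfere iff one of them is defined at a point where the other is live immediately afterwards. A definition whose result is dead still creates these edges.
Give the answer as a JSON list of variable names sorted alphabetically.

Per-block:
  L0: {w,x} / ∅
  L1: {m,r,w} / {w}
  L2: {r} / {m,r}
  L3: {r} / {m,r}
  L4: {k} / {r}
  L5: {h,w} / {w}
  L6: {h,r,w} / ∅

Liveness:
  live L0: ∅→{w}
  live L1: {w}→{m,r,w}
  live L2: {m,r,w}→{m,r,w}
  live L3: {m,r,w}→{r,w}
  live L4: {r,w}→{w}
  live L5: {w}→∅
  live L6: ∅→{w}

Conflict graph:
  h — {w}
  k — {r,w}
  m — {r,w}
  r — {k,m,w}
  w — {h,k,m,r,x}
  x — {w}

N(m) = ["r", "w"]

Answer: ["r", "w"]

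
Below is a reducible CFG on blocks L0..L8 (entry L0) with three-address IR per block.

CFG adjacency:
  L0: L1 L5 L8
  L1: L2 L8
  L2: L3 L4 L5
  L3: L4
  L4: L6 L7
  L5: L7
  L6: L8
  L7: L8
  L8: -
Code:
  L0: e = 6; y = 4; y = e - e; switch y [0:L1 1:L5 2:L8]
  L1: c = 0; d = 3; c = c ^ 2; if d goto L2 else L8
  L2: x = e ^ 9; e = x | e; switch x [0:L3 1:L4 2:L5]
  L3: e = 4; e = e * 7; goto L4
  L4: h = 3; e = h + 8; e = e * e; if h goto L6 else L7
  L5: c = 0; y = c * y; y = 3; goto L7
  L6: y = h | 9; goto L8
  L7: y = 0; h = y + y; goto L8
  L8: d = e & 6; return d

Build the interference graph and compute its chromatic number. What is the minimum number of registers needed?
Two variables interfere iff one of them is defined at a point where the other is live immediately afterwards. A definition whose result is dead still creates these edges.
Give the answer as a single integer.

Answer: 4

Working:
Block summaries:
  L0: def={e,y} ue=∅
  L1: def={c,d} ue=∅
  L2: def={e,x} ue={e}
  L3: def={e} ue=∅
  L4: def={e,h} ue=∅
  L5: def={c,y} ue={y}
  L6: def={y} ue={h}
  L7: def={h,y} ue=∅
  L8: def={d} ue={e}

Liveness:
  L0 li=∅ lo={e,y}
  L1 li={e,y} lo={e,y}
  L2 li={e,y} lo={e,y}
  L3 li=∅ lo=∅
  L4 li=∅ lo={e,h}
  L5 li={e,y} lo={e}
  L6 li={e,h} lo={e}
  L7 li={e} lo={e}
  L8 li={e} lo=∅

Interference:
  c — {d,e,y}
  d — {c,e,y}
  e — {c,d,h,x,y}
  h — {e}
  x — {e,y}
  y — {c,d,e,x}

Registers:
  clique {c,d,e,y} ⇒ need ≥ 4
  4-colouring: R0={e}  R1={h,y}  R2={c,x}  R3={d}
  χ = 4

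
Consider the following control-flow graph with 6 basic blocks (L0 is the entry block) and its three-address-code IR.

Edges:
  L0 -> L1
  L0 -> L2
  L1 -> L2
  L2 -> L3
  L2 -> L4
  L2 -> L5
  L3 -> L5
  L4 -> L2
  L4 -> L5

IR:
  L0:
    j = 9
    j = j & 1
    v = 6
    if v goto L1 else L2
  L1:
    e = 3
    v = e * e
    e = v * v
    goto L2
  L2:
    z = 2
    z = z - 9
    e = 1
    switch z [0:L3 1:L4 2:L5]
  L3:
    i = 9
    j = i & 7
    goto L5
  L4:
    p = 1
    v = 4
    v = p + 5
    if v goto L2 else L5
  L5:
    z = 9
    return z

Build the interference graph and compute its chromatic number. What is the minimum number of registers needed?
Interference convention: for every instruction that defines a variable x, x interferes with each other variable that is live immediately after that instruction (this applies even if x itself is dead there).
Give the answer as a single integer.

Answer: 2

Analysis:
Block summaries:
  L0: {j,v} / ∅
  L1: {e,v} / ∅
  L2: {e,z} / ∅
  L3: {i,j} / ∅
  L4: {p,v} / ∅
  L5: {z} / ∅

Live sets:
  live L0: ∅→∅
  live L1: ∅→∅
  live L2: ∅→∅
  live L3: ∅→∅
  live L4: ∅→∅
  live L5: ∅→∅

Interfere edges:
  e — {z}
  i — ∅
  j — ∅
  p — {v}
  v — {p}
  z — {e}

Colouring:
  {e,z} pairwise interfere (2-clique) ⇒ χ ≥ 2
  assign e→r0 i→r0 j→r0 p→r0 v→r1 z→r1 — no edge inside a register ⇒ χ ≤ 2
  χ = 2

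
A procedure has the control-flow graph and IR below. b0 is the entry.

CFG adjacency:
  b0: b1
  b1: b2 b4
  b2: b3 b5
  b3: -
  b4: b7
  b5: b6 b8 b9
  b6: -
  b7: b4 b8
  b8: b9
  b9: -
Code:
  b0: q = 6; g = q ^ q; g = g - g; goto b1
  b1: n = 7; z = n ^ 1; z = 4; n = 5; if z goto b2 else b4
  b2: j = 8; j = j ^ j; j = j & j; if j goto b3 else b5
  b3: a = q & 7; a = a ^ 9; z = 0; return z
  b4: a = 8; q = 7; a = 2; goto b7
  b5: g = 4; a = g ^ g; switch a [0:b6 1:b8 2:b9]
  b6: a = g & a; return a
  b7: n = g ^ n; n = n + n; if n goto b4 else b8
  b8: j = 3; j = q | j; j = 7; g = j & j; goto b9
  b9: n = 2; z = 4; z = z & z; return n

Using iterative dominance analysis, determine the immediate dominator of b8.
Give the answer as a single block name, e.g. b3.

idom tree: b1←b0 b2←b1 b3←b2 b4←b1 b5←b2 b6←b5 b7←b4 b8←b1 b9←b1
Dom∩ at merges:
  b4: preds {b1,b7}: {b0,b1} ∩ {b0,b1,b4,b7} = {b0,b1}; idom=b1
  b8: preds {b5,b7}: {b0,b1,b2,b5} ∩ {b0,b1,b4,b7} = {b0,b1}; idom=b1
  b9: preds {b5,b8}: {b0,b1,b2,b5} ∩ {b0,b1,b8} = {b0,b1}; idom=b1

idom(b8) = b1

Answer: b1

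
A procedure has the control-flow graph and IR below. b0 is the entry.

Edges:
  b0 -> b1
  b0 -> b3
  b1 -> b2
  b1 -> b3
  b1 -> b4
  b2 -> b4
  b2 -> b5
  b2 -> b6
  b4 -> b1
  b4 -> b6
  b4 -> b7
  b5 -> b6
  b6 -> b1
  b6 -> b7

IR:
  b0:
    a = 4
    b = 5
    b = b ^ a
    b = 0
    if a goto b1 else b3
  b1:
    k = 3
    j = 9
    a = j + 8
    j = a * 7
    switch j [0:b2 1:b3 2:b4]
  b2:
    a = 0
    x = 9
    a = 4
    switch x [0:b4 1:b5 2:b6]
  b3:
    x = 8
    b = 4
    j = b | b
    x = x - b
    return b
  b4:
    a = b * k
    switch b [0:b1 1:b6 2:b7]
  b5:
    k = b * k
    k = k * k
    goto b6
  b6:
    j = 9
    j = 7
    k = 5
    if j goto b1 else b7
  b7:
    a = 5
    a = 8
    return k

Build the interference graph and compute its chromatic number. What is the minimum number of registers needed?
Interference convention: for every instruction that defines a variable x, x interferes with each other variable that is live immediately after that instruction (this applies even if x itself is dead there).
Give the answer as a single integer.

Block summaries:
  b0: {a,b} / ∅
  b1: {a,j,k} / ∅
  b2: {a,x} / ∅
  b3: {b,j,x} / ∅
  b4: {a} / {b,k}
  b5: {k} / {b,k}
  b6: {j,k} / ∅
  b7: {a} / {k}

Backward fixpoint:
  live b0: ∅→{b}
  live b1: {b}→{b,k}
  live b2: {b,k}→{b,k}
  live b3: ∅→∅
  live b4: {b,k}→{b,k}
  live b5: {b,k}→{b}
  live b6: {b}→{b,k}
  live b7: {k}→∅

Interference:
  a — {b,k,x}
  b — {a,j,k,x}
  j — {b,k,x}
  k — {a,b,j,x}
  x — {a,b,j,k}

Chromatic number:
  lower bound: {a,b,k,x} mutually conflict ⇒ χ ≥ 4
  assign a→R3 b→R0 j→R3 k→R1 x→R2 — no edge inside a register ⇒ χ ≤ 4
  χ = 4

Answer: 4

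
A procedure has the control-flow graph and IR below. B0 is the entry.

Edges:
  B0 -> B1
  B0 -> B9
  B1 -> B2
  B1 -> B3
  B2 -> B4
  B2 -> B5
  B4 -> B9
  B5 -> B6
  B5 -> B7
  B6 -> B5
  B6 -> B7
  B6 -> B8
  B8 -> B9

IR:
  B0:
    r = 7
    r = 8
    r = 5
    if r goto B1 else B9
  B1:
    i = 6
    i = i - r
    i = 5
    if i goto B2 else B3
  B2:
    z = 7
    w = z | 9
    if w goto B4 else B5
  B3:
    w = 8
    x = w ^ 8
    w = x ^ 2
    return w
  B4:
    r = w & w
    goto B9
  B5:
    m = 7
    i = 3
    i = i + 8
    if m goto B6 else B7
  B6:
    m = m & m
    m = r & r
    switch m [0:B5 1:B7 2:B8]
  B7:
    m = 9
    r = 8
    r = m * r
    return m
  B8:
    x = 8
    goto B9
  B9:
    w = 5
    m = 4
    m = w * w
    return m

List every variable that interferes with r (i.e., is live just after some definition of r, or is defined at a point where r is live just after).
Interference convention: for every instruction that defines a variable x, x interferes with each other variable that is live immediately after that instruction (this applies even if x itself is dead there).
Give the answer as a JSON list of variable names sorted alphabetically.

Block summaries:
  B0: {r} / ∅
  B1: {i} / {r}
  B2: {w,z} / ∅
  B3: {w,x} / ∅
  B4: {r} / {w}
  B5: {i,m} / ∅
  B6: {m} / {m,r}
  B7: {m,r} / ∅
  B8: {x} / ∅
  B9: {m,w} / ∅

Backward fixpoint:
  B0: in=∅ out={r}
  B1: in={r} out={r}
  B2: in={r} out={r,w}
  B3: in=∅ out=∅
  B4: in={w} out=∅
  B5: in={r} out={m,r}
  B6: in={m,r} out={r}
  B7: in=∅ out=∅
  B8: in=∅ out=∅
  B9: in=∅ out=∅

Interfere edges:
  i↔{m,r}
  m↔{i,r,w}
  r↔{i,m,w,z}
  w↔{m,r}
  x↔∅
  z↔{r}

N(r) = ["i", "m", "w", "z"]

Answer: ["i", "m", "w", "z"]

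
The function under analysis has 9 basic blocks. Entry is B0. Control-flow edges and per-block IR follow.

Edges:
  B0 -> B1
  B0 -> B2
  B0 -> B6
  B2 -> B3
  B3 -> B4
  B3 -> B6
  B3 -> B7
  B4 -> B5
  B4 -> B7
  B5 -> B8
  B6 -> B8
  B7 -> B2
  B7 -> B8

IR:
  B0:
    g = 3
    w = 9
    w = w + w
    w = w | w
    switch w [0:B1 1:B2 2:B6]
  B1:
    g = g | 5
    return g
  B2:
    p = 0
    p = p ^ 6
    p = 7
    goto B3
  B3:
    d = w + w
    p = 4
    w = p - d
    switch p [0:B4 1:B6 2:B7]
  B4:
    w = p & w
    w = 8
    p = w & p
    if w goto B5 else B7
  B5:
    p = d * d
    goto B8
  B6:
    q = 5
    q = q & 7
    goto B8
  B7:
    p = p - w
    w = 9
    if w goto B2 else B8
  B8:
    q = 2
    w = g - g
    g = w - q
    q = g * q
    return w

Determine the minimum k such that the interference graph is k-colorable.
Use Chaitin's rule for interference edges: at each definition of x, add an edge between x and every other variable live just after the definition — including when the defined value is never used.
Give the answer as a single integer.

Block summaries:
  B0: def={g,w} ue=∅
  B1: def={g} ue={g}
  B2: def={p} ue=∅
  B3: def={d,p,w} ue={w}
  B4: def={p,w} ue={p,w}
  B5: def={p} ue={d}
  B6: def={q} ue=∅
  B7: def={p,w} ue={p,w}
  B8: def={g,q,w} ue={g}

Backward fixpoint:
  live B0: ∅→{g,w}
  live B1: {g}→∅
  live B2: {g,w}→{g,w}
  live B3: {g,w}→{d,g,p,w}
  live B4: {d,g,p,w}→{d,g,p,w}
  live B5: {d,g}→{g}
  live B6: {g}→{g}
  live B7: {g,p,w}→{g,w}
  live B8: {g}→∅

Interfere edges:
  d: {g,p,w}
  g: {d,p,q,w}
  p: {d,g,w}
  q: {g,w}
  w: {d,g,p,q}

Chromatic number:
  lower bound: {d,g,p,w} mutually conflict ⇒ χ ≥ 4
  4-colouring: R0={g}  R1={w}  R2={d,q}  R3={p}
  χ = 4

Answer: 4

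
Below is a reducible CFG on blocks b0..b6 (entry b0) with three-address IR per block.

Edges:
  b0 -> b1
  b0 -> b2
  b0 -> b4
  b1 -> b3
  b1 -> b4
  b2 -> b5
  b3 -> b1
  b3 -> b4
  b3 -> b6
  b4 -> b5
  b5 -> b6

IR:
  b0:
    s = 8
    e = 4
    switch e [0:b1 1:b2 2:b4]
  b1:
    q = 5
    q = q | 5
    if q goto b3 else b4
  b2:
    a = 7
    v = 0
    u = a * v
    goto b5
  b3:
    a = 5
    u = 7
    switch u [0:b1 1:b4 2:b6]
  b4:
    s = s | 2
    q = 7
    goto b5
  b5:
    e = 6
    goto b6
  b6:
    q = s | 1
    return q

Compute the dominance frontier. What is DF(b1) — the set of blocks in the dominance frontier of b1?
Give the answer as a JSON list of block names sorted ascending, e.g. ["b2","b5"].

idom tree: b1←b0 b2←b0 b3←b1 b4←b0 b5←b0 b6←b0
Join-block Dom:
  b1: preds {b0,b3}: {b0} ∩ {b0,b1,b3} = {b0}; idom=b0
  b4: preds {b0,b1,b3}: {b0} ∩ {b0,b1} ∩ {b0,b1,b3} = {b0}; idom=b0
  b5: preds {b2,b4}: {b0,b2} ∩ {b0,b4} = {b0}; idom=b0
  b6: preds {b3,b5}: {b0,b1,b3} ∩ {b0,b5} = {b0}; idom=b0

Frontier:
  join b1 pred b0: · stop@b0
  join b1 pred b3: b3→b1 stop@b0
  join b4 pred b0: · stop@b0
  join b4 pred b1: b1 stop@b0
  join b4 pred b3: b3→b1 stop@b0
  join b5 pred b2: b2 stop@b0
  join b5 pred b4: b4 stop@b0
  join b6 pred b3: b3→b1 stop@b0
  join b6 pred b5: b5 stop@b0
  b0 → ∅
  b1 → {b1,b4,b6}
  b2 → {b5}
  b3 → {b1,b4,b6}
  b4 → {b5}
  b5 → {b6}
  b6 → ∅

DF(b1) = ["b1", "b4", "b6"]

Answer: ["b1", "b4", "b6"]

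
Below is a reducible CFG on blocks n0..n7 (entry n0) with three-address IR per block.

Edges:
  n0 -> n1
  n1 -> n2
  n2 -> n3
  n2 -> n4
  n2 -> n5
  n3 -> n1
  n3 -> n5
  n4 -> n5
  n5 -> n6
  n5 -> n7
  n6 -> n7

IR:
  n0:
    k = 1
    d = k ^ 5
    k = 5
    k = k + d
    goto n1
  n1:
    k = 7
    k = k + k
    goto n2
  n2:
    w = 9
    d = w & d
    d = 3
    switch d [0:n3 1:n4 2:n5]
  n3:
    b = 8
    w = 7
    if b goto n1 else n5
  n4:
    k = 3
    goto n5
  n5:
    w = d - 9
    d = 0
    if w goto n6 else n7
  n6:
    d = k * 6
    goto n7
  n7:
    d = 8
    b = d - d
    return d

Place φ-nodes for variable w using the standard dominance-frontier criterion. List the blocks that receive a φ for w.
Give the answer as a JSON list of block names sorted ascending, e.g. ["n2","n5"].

idom tree: n1←n0 n2←n1 n3←n2 n4←n2 n5←n2 n6←n5 n7←n5
Dom∩ at merges:
  n1: preds {n0,n3}: {n0} ∩ {n0,n1,n2,n3} = {n0}; idom=n0
  n5: preds {n2,n3,n4}: {n0,n1,n2} ∩ {n0,n1,n2,n3} ∩ {n0,n1,n2,n4} = {n0,n1,n2}; idom=n2
  n7: preds {n5,n6}: {n0,n1,n2,n5} ∩ {n0,n1,n2,n5,n6} = {n0,n1,n2,n5}; idom=n5

DF derivation:
  join n1 pred n0: · stop@n0
  join n1 pred n3: n3→n2→n1 stop@n0
  join n5 pred n2: · stop@n2
  join n5 pred n3: n3 stop@n2
  join n5 pred n4: n4 stop@n2
  join n7 pred n5: · stop@n5
  join n7 pred n6: n6 stop@n5
  n0 → ∅
  n1 → {n1}
  n2 → {n1}
  n3 → {n1,n5}
  n4 → {n5}
  n5 → ∅
  n6 → {n7}
  n7 → ∅

φ for w: defs {n2,n3,n5}
  DF⁺ = {n1,n5}

Answer: ["n1", "n5"]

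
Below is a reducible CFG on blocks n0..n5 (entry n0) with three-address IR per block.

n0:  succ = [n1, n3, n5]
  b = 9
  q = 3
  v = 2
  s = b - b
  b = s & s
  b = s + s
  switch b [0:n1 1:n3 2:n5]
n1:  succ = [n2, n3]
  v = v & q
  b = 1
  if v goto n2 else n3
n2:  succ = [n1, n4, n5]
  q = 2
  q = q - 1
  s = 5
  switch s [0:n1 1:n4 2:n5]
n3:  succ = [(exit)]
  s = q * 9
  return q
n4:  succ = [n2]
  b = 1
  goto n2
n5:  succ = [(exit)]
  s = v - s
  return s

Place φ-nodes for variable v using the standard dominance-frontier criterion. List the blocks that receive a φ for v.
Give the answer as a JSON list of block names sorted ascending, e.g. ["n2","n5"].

Answer: ["n1", "n3", "n5"]

Working:
idom tree: n1←n0 n2←n1 n3←n0 n4←n2 n5←n0
Join-block Dom:
  n1: preds {n0,n2}: {n0} ∩ {n0,n1,n2} = {n0}; idom=n0
  n2: preds {n1,n4}: {n0,n1} ∩ {n0,n1,n2,n4} = {n0,n1}; idom=n1
  n3: preds {n0,n1}: {n0} ∩ {n0,n1} = {n0}; idom=n0
  n5: preds {n0,n2}: {n0} ∩ {n0,n1,n2} = {n0}; idom=n0

Frontier:
  n1←n0: walk · to n0
  n1←n2: walk n2→n1 to n0
  n2←n1: walk · to n1
  n2←n4: walk n4→n2 to n1
  n3←n0: walk · to n0
  n3←n1: walk n1 to n0
  n5←n0: walk · to n0
  n5←n2: walk n2→n1 to n0
  DF(n0)=∅
  DF(n1)={n1,n3,n5}
  DF(n2)={n1,n2,n5}
  DF(n3)=∅
  DF(n4)={n2}
  DF(n5)=∅

φ for v: defs {n0,n1}
  DF⁺ = {n1,n3,n5}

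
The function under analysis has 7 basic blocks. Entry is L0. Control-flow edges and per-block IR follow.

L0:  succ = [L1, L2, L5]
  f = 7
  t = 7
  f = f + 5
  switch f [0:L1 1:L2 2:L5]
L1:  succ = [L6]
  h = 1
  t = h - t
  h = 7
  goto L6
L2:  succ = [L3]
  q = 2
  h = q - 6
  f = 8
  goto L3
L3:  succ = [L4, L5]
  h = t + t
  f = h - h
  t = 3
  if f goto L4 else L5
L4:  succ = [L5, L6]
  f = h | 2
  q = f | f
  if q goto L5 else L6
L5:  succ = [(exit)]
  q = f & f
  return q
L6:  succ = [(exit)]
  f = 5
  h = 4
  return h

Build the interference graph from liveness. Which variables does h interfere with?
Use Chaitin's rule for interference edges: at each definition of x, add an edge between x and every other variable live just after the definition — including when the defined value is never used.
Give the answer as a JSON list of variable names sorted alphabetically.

Block summaries:
  L0 def {f,t} use ∅
  L1 def {h,t} use {t}
  L2 def {f,h,q} use ∅
  L3 def {f,h,t} use {t}
  L4 def {f,q} use {h}
  L5 def {q} use {f}
  L6 def {f,h} use ∅

Live sets:
  L0: in=∅ out={f,t}
  L1: in={t} out=∅
  L2: in={t} out={t}
  L3: in={t} out={f,h}
  L4: in={h} out={f}
  L5: in={f} out=∅
  L6: in=∅ out=∅

Interfere edges:
  f: {h,q,t}
  h: {f,t}
  q: {f,t}
  t: {f,h,q}

N(h) = ["f", "t"]

Answer: ["f", "t"]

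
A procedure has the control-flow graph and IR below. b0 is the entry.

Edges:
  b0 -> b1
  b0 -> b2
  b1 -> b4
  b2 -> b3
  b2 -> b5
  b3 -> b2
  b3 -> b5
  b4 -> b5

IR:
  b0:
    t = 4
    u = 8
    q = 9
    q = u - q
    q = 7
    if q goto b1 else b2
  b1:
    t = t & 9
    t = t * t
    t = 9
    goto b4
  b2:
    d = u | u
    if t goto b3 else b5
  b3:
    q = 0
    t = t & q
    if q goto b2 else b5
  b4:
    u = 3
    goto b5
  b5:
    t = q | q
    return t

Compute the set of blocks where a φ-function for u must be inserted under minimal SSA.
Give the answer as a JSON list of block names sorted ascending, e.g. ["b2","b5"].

Answer: ["b5"]

Derivation:
idom tree: b1←b0 b2←b0 b3←b2 b4←b1 b5←b0
Dom∩ at merges:
  b2: preds {b0,b3}: {b0} ∩ {b0,b2,b3} = {b0}; idom=b0
  b5: preds {b2,b3,b4}: {b0,b2} ∩ {b0,b2,b3} ∩ {b0,b1,b4} = {b0}; idom=b0

Frontier:
  b2←b0: walk · to b0
  b2←b3: walk b3→b2 to b0
  b5←b2: walk b2 to b0
  b5←b3: walk b3→b2 to b0
  b5←b4: walk b4→b1 to b0
  b0 → ∅
  b1 → {b5}
  b2 → {b2,b5}
  b3 → {b2,b5}
  b4 → {b5}
  b5 → ∅

φ for u: defs {b0,b4}
  DF⁺ = {b5}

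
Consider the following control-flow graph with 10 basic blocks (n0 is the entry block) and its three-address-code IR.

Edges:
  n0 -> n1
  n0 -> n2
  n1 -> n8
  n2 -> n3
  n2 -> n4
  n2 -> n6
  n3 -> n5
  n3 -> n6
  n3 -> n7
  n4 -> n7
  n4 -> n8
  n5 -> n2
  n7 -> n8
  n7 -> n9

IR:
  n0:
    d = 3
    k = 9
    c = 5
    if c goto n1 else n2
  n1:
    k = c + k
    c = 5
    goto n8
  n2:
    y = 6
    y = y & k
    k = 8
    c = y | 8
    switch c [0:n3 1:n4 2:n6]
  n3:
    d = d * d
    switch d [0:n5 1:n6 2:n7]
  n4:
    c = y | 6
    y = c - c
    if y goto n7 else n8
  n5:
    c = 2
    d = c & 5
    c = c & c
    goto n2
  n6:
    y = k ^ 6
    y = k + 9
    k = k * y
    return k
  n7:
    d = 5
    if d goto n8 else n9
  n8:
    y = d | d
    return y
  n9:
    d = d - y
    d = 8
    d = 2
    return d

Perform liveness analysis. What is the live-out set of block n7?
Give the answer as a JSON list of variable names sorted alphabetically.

def/use:
  n0: def={c,d,k} ue=∅
  n1: def={c,k} ue={c,k}
  n2: def={c,k,y} ue={k}
  n3: def={d} ue={d}
  n4: def={c,y} ue={y}
  n5: def={c,d} ue=∅
  n6: def={k,y} ue={k}
  n7: def={d} ue=∅
  n8: def={y} ue={d}
  n9: def={d} ue={d,y}

Liveness:
  n0: in=∅ out={c,d,k}
  n1: in={c,d,k} out={d}
  n2: in={d,k} out={d,k,y}
  n3: in={d,k,y} out={k,y}
  n4: in={d,y} out={d,y}
  n5: in={k} out={d,k}
  n6: in={k} out=∅
  n7: in={y} out={d,y}
  n8: in={d} out=∅
  n9: in={d,y} out=∅

live-out(n7) = ["d", "y"]

Answer: ["d", "y"]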